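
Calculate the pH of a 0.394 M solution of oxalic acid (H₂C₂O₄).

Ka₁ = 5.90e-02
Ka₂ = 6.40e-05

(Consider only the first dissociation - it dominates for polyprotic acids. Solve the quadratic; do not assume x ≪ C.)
pH = 0.90

x² + Ka₁·x − Ka₁·C = 0 with Ka₁ = 5.90e-02, C = 0.394.
x = (−Ka₁ + √(Ka₁² + 4·Ka₁·C))/2 = 1.2579e-01 M, so pH = 0.90.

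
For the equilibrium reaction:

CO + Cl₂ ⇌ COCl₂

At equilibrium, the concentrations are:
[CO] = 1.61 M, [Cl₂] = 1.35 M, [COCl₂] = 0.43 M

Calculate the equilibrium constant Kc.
K_c = 0.1978

Kc = ([COCl₂]) / ([CO] × [Cl₂])
   = ((0.43)) / ((1.61)·(1.35))
   = 0.43 / 2.1735 = 0.1978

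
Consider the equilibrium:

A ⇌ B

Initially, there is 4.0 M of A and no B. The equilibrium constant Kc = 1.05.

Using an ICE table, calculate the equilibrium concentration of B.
[B] = 2.049 M

ICE: [A] = 4.0 − x, [B] = x.
Kc = x/(4.0 − x) = 1.05 ⇒ x = 1.05·4.0/(1 + 1.05) = 4.2/2.05 = 2.049.
[B] = x = 2.049 M.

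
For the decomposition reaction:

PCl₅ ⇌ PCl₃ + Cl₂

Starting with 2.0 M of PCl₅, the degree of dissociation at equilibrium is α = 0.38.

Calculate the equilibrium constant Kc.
K_c = 0.4658

x = α·[A]₀ = 0.38 × 2.0 = 0.76 M dissociated.
At eq: [PCl₅] = 2.0 − 0.76 = 1.24 M; [PCl₃] = [Cl₂] = x = 0.76 M.
Kc = [PCl₃][Cl₂]/[PCl₅] = (0.76)²/1.24 = 0.4658.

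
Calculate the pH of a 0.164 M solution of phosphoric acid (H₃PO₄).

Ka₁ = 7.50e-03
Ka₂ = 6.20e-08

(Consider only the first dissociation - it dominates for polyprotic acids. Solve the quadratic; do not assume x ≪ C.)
pH = 1.50

x² + Ka₁·x − Ka₁·C = 0 with Ka₁ = 7.50e-03, C = 0.164.
x = (−Ka₁ + √(Ka₁² + 4·Ka₁·C))/2 = 3.1521e-02 M, so pH = 1.50.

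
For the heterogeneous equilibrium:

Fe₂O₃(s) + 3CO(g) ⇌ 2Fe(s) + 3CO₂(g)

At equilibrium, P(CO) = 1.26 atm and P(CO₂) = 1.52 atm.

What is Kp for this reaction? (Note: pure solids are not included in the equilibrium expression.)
K_p = 1.756

Solids (Fe₂O₃, Fe) are excluded.
Kp = P(CO₂)³/P(CO)³ = (1.52)³/(1.26)³ = 3.512/2 = 1.756.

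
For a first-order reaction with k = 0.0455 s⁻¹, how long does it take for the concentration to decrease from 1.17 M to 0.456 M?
20.71 s

From ln[A] = ln[A]₀ - k·t: t = ln([A]₀/[A])/k = ln(1.17/0.456)/0.0455 = ln(2.5658)/0.0455 = 0.9423/0.0455 = 20.71 s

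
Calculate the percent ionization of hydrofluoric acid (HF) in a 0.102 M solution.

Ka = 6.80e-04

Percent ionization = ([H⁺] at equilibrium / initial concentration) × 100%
Percent ionization = 7.84%

Let x = [H⁺]. Ka = x²/(C - x) ⇒ x² + (6.80e-04)x - (6.80e-04)(0.102) = 0. x = 7.9952e-03. Percent = (7.9952e-03/0.102) × 100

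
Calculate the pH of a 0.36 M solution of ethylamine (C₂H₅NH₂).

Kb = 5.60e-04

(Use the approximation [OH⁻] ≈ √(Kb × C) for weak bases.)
pH = 12.15

[OH⁻] = √(Kb × C) = √(5.60e-04 × 0.36) = 1.4199e-02. pOH = 1.85, pH = 14 - pOH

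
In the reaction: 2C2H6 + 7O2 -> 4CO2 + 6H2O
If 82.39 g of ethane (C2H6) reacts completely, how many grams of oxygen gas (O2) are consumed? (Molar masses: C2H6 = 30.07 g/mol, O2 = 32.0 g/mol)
Moles of C2H6 = 82.39 g ÷ 30.07 g/mol = 2.73994 mol
Mole ratio: 7 mol O2 / 2 mol C2H6
Moles of O2 = 2.73994 × (7/2) = 9.58979 mol
Mass of O2 = 9.58979 mol × 32.0 g/mol = 306.9 g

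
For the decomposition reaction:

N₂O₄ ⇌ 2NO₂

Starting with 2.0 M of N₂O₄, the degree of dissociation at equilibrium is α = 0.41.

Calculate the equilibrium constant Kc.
K_c = 2.2793

x = α·[A]₀ = 0.41 × 2.0 = 0.82 M dissociated.
At eq: [N₂O₄] = 2.0 − 0.82 = 1.18 M; [NO₂] = 2x = 1.64 M.
Kc = [NO₂]²/[N₂O₄] = (1.64)²/1.18 = 2.279.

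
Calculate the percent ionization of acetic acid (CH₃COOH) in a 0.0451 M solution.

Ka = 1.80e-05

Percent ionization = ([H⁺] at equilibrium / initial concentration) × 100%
Percent ionization = 1.98%

Let x = [H⁺]. Ka = x²/(C - x) ⇒ x² + (1.80e-05)x - (1.80e-05)(0.0451) = 0. x = 8.9204e-04. Percent = (8.9204e-04/0.0451) × 100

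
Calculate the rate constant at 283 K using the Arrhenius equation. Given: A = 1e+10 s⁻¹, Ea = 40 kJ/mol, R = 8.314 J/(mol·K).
4.14e+02 s⁻¹

k = A·exp(-Ea/(R·T)) = 1e+10·exp(-40000/(8.314·283)) = 1e+10·exp(-17.0006) = 1e+10·4.1376e-08 = 4.14e+02 s⁻¹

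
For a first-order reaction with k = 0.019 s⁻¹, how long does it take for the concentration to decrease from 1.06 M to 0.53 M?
36.48 s

From ln[A] = ln[A]₀ - k·t: t = ln([A]₀/[A])/k = ln(1.06/0.53)/0.019 = ln(2.0000)/0.019 = 0.6931/0.019 = 36.48 s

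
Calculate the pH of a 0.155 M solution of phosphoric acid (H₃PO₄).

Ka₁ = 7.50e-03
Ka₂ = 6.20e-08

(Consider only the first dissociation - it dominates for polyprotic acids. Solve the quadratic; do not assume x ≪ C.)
pH = 1.51

x² + Ka₁·x − Ka₁·C = 0 with Ka₁ = 7.50e-03, C = 0.155.
x = (−Ka₁ + √(Ka₁² + 4·Ka₁·C))/2 = 3.0551e-02 M, so pH = 1.51.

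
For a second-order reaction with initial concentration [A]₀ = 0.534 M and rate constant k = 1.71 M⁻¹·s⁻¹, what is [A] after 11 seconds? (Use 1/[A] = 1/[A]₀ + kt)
0.0483 M

1/[A] = 1/[A]₀ + k·t = 1/0.534 + (1.71)·(11) = 1.8727 + 18.8100 = 20.6827
[A] = 1/20.6827 = 0.0483 M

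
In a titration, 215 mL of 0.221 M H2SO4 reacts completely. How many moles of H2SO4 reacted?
Moles = Molarity × Volume (L)
Moles = 0.221 M × 0.215 L = 0.04752 mol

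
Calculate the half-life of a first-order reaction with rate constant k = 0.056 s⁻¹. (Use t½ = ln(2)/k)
12.38 s

t½ = ln(2)/k = 0.6931/0.056 = 12.38 s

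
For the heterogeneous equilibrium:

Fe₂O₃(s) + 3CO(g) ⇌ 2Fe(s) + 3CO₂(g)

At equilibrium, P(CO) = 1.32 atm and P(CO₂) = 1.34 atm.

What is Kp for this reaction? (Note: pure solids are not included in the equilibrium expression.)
K_p = 1.046

Solids (Fe₂O₃, Fe) are excluded.
Kp = P(CO₂)³/P(CO)³ = (1.34)³/(1.32)³ = 2.406/2.3 = 1.046.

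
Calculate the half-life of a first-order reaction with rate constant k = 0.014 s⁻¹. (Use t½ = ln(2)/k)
49.51 s

t½ = ln(2)/k = 0.6931/0.014 = 49.51 s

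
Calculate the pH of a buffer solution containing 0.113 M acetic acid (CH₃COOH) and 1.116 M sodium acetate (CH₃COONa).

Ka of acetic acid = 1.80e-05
pH = 5.74

pKa = -log(1.80e-05) = 4.74. pH = pKa + log([A⁻]/[HA]) = 4.74 + log(1.116/0.113)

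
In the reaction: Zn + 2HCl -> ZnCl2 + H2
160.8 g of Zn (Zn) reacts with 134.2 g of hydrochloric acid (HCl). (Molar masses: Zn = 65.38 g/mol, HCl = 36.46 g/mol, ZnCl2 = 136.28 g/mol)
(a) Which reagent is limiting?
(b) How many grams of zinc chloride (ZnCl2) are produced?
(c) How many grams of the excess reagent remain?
(a) HCl, (b) 250.8 g, (c) 40.48 g

Moles of Zn = 160.8 g ÷ 65.38 g/mol = 2.45947 mol
Moles of HCl = 134.2 g ÷ 36.46 g/mol = 3.68075 mol
Moles ÷ coefficient: Zn: 2.45947/1 = 2.459, HCl: 3.68075/2 = 1.84
(a) HCl has the smaller value, so HCl is the limiting reagent.
(b) Moles of ZnCl2 = 3.68075 mol HCl × (1/2) = 1.84037 mol; mass = 1.84037 mol × 136.28 g/mol = 250.8 g
(c) Zn consumed = 3.68075 × (1/2) = 1.84037 mol; remaining = 2.45947 − 1.84037 = 0.619095 mol; mass = 0.619095 mol × 65.38 g/mol = 40.48 g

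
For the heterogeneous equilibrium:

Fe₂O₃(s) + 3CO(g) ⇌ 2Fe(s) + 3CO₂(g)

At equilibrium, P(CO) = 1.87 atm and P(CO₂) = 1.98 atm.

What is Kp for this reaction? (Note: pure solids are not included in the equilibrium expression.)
K_p = 1.187

Solids (Fe₂O₃, Fe) are excluded.
Kp = P(CO₂)³/P(CO)³ = (1.98)³/(1.87)³ = 7.762/6.539 = 1.187.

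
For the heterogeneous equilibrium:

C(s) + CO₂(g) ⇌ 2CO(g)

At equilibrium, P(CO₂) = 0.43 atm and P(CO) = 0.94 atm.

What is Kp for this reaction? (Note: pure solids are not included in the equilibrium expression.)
K_p = 2.055

Solid C is excluded.
Kp = P(CO)²/P(CO₂) = (0.94)²/0.43 = 0.8836/0.43 = 2.055.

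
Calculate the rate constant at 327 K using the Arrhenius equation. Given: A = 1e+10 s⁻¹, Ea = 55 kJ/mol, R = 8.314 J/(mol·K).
1.64e+01 s⁻¹

k = A·exp(-Ea/(R·T)) = 1e+10·exp(-55000/(8.314·327)) = 1e+10·exp(-20.2304) = 1e+10·1.6370e-09 = 1.64e+01 s⁻¹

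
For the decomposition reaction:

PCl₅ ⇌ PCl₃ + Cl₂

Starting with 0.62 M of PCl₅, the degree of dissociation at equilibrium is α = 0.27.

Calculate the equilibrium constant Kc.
K_c = 0.0619

x = α·[A]₀ = 0.27 × 0.62 = 0.1674 M dissociated.
At eq: [PCl₅] = 0.62 − 0.1674 = 0.4526 M; [PCl₃] = [Cl₂] = x = 0.1674 M.
Kc = [PCl₃][Cl₂]/[PCl₅] = (0.1674)²/0.4526 = 0.06192.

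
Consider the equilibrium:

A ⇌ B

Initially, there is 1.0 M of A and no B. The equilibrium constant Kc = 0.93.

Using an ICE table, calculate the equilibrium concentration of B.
[B] = 0.482 M

ICE: [A] = 1.0 − x, [B] = x.
Kc = x/(1.0 − x) = 0.93 ⇒ x = 0.93·1.0/(1 + 0.93) = 0.93/1.93 = 0.4819.
[B] = x = 0.482 M.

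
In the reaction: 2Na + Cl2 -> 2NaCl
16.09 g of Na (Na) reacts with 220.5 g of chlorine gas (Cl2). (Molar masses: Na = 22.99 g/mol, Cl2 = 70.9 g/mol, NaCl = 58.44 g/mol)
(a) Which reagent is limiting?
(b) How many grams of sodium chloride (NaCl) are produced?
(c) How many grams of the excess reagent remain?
(a) Na, (b) 40.9 g, (c) 195.7 g

Moles of Na = 16.09 g ÷ 22.99 g/mol = 0.69987 mol
Moles of Cl2 = 220.5 g ÷ 70.9 g/mol = 3.11001 mol
Moles ÷ coefficient: Na: 0.69987/2 = 0.3499, Cl2: 3.11001/1 = 3.11
(a) Na has the smaller value, so Na is the limiting reagent.
(b) Moles of NaCl = 0.69987 mol Na × (2/2) = 0.69987 mol; mass = 0.69987 mol × 58.44 g/mol = 40.9 g
(c) Cl2 consumed = 0.69987 × (1/2) = 0.349935 mol; remaining = 3.11001 − 0.349935 = 2.76008 mol; mass = 2.76008 mol × 70.9 g/mol = 195.7 g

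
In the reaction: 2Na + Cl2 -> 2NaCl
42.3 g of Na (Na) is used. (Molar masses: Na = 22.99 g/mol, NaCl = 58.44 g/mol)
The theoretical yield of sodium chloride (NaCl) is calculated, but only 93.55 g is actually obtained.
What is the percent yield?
Moles of Na = 42.3 g ÷ 22.99 g/mol = 1.83993 mol
Mole ratio: 2 mol NaCl / 2 mol Na
Moles of NaCl = 1.83993 × (2/2) = 1.83993 mol
Theoretical yield = 1.83993 mol × 58.44 g/mol = 107.53 g
Actual yield = 93.55 g
Percent yield = (93.55 / 107.53) × 100% = 87.0%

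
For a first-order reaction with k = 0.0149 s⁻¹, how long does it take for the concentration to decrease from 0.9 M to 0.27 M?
80.80 s

From ln[A] = ln[A]₀ - k·t: t = ln([A]₀/[A])/k = ln(0.9/0.27)/0.0149 = ln(3.3333)/0.0149 = 1.2040/0.0149 = 80.80 s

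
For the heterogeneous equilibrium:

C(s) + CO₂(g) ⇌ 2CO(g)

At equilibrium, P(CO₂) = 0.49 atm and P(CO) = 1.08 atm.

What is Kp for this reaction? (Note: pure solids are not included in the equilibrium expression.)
K_p = 2.380

Solid C is excluded.
Kp = P(CO)²/P(CO₂) = (1.08)²/0.49 = 1.166/0.49 = 2.380.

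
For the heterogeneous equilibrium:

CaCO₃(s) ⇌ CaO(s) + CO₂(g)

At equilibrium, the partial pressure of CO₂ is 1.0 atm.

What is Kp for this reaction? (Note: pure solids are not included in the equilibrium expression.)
K_p = 1.0

Solids (CaCO₃, CaO) have activity 1 and are excluded.
Kp = P(CO₂) = 1.0.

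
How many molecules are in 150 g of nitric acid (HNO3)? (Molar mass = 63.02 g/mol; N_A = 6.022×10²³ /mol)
Moles = 150 g ÷ 63.02 g/mol = 2.3802 mol
Molecules = 2.3802 mol × 6.022×10²³ /mol = 1.433e+24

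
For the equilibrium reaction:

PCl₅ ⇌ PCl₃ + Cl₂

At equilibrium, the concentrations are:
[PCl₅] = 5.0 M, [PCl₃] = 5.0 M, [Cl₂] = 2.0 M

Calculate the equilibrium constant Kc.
K_c = 2.0000

Kc = ([PCl₃] × [Cl₂]) / ([PCl₅])
   = ((5.0)·(2.0)) / ((5.0))
   = 10 / 5 = 2.0000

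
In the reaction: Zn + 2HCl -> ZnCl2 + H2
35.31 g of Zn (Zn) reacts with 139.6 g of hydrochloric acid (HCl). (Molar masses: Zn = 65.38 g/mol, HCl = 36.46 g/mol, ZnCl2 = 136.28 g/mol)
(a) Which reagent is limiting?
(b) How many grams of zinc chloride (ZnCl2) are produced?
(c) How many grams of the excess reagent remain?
(a) Zn, (b) 73.6 g, (c) 100.2 g

Moles of Zn = 35.31 g ÷ 65.38 g/mol = 0.540073 mol
Moles of HCl = 139.6 g ÷ 36.46 g/mol = 3.82885 mol
Moles ÷ coefficient: Zn: 0.540073/1 = 0.5401, HCl: 3.82885/2 = 1.914
(a) Zn has the smaller value, so Zn is the limiting reagent.
(b) Moles of ZnCl2 = 0.540073 mol Zn × (1/1) = 0.540073 mol; mass = 0.540073 mol × 136.28 g/mol = 73.6 g
(c) HCl consumed = 0.540073 × (2/1) = 1.08015 mol; remaining = 3.82885 − 1.08015 = 2.74871 mol; mass = 2.74871 mol × 36.46 g/mol = 100.2 g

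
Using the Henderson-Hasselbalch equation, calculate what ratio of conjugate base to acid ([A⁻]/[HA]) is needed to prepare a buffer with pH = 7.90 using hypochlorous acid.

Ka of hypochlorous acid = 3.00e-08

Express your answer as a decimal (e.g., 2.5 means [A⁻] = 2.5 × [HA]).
[A⁻]/[HA] = 2.383

pKa = −log(3.00e-08) = 7.5229. pH = pKa + log([A⁻]/[HA]). 7.90 = 7.5229 + log(ratio). log(ratio) = 7.90 − 7.5229 = 0.3771. ratio = 10^(0.3771) = 2.383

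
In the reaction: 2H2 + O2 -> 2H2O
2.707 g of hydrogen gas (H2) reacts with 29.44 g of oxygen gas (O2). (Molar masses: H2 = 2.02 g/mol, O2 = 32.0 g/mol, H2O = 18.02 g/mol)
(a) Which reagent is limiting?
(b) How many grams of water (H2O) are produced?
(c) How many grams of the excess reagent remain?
(a) H2, (b) 24.15 g, (c) 7.998 g

Moles of H2 = 2.707 g ÷ 2.02 g/mol = 1.3401 mol
Moles of O2 = 29.44 g ÷ 32.0 g/mol = 0.92 mol
Moles ÷ coefficient: H2: 1.3401/2 = 0.67, O2: 0.92/1 = 0.92
(a) H2 has the smaller value, so H2 is the limiting reagent.
(b) Moles of H2O = 1.3401 mol H2 × (2/2) = 1.3401 mol; mass = 1.3401 mol × 18.02 g/mol = 24.15 g
(c) O2 consumed = 1.3401 × (1/2) = 0.67005 mol; remaining = 0.92 − 0.67005 = 0.24995 mol; mass = 0.24995 mol × 32.0 g/mol = 7.998 g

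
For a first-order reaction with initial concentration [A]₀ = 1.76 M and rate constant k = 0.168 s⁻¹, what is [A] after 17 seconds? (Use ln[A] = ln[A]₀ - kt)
0.1012 M

ln[A] = ln[A]₀ - k·t = ln(1.76) - (0.168)·(17) = 0.5653 - 2.8560 = -2.2907
[A] = e^(-2.2907) = 0.1012 M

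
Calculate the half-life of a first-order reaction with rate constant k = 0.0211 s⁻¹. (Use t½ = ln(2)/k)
32.85 s

t½ = ln(2)/k = 0.6931/0.0211 = 32.85 s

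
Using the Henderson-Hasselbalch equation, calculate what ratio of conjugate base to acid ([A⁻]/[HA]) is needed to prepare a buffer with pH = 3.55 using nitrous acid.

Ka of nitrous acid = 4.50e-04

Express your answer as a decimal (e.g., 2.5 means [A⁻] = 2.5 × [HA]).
[A⁻]/[HA] = 1.597

pKa = −log(4.50e-04) = 3.3468. pH = pKa + log([A⁻]/[HA]). 3.55 = 3.3468 + log(ratio). log(ratio) = 3.55 − 3.3468 = 0.2032. ratio = 10^(0.2032) = 1.597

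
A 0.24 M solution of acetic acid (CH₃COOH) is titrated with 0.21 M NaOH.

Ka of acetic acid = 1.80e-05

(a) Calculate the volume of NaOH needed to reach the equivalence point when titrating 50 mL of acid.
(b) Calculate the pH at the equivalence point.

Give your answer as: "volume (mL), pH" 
V = 57.1 mL, pH = 8.90

(a) At equivalence: moles acid = moles base.
moles acid = 0.24 × 0.05 = 0.012 mol; V_NaOH = 0.012/0.21 = 0.05714 L = 57.1 mL.
(b) At equivalence, all acid → conjugate base A⁻ at [A⁻] = 0.012/0.1071 = 0.112 M.
Kb = Kw/Ka = 1.0e-14/1.80e-05 = 5.556e-10; [OH⁻] = √(Kb·[A⁻]) = 7.888e-06; pOH = 5.10; pH = 14 − pOH = 8.90.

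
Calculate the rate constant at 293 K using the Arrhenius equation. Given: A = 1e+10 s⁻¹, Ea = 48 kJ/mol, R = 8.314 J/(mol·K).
2.77e+01 s⁻¹

k = A·exp(-Ea/(R·T)) = 1e+10·exp(-48000/(8.314·293)) = 1e+10·exp(-19.7044) = 1e+10·2.7700e-09 = 2.77e+01 s⁻¹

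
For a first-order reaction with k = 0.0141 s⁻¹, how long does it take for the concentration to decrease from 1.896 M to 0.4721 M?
98.60 s

From ln[A] = ln[A]₀ - k·t: t = ln([A]₀/[A])/k = ln(1.896/0.4721)/0.0141 = ln(4.0161)/0.0141 = 1.3903/0.0141 = 98.60 s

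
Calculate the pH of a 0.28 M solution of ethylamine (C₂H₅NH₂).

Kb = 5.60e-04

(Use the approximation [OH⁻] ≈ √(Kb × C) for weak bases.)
pH = 12.10

[OH⁻] = √(Kb × C) = √(5.60e-04 × 0.28) = 1.2522e-02. pOH = 1.90, pH = 14 - pOH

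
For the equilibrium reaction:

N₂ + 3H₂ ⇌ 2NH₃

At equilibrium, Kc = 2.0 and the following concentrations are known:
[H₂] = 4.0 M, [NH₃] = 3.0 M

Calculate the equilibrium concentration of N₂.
[N₂] = 0.0703 M

Kc = ([NH₃]^2) / ([N₂] × [H₂]^3) = 2.0
[N₂]^1 = (product terms)/(Kc · other reactant terms) = 9 / (2.0 · 64) = 0.070312
[N₂] = 0.0703 M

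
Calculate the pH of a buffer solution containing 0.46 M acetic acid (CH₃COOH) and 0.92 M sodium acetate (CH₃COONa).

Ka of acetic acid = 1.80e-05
pH = 5.05

pKa = -log(1.80e-05) = 4.74. pH = pKa + log([A⁻]/[HA]) = 4.74 + log(0.92/0.46)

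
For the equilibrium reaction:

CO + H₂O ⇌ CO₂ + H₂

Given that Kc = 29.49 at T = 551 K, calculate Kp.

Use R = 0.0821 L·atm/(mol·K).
K_p = 29.4900

Δn = (moles gaseous products) − (moles gaseous reactants) = 0
T = 551 K; RT = 0.0821 × 551 = 45.2371
Kp = Kc·(RT)^Δn = 29.49 × (45.2371)^0 = 29.49 × 1 = 29.4900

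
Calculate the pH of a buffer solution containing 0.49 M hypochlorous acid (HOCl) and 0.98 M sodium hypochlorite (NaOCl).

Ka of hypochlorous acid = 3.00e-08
pH = 7.82

pKa = -log(3.00e-08) = 7.52. pH = pKa + log([A⁻]/[HA]) = 7.52 + log(0.98/0.49)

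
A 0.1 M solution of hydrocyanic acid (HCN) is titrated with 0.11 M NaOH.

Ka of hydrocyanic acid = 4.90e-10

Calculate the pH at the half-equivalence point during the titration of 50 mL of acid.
pH = pKa = 9.31

At the half-equivalence point, [HA] = [A⁻], so by Henderson–Hasselbalch pH = pKa + log(1) = pKa.
pKa = −log(4.90e-10) = 9.31.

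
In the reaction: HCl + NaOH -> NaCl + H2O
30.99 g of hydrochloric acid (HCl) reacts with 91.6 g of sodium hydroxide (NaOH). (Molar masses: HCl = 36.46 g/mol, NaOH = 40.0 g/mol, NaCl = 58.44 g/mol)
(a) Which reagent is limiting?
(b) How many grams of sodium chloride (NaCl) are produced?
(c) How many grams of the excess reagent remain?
(a) HCl, (b) 49.67 g, (c) 57.6 g

Moles of HCl = 30.99 g ÷ 36.46 g/mol = 0.849973 mol
Moles of NaOH = 91.6 g ÷ 40.0 g/mol = 2.29 mol
Moles ÷ coefficient: HCl: 0.849973/1 = 0.85, NaOH: 2.29/1 = 2.29
(a) HCl has the smaller value, so HCl is the limiting reagent.
(b) Moles of NaCl = 0.849973 mol HCl × (1/1) = 0.849973 mol; mass = 0.849973 mol × 58.44 g/mol = 49.67 g
(c) NaOH consumed = 0.849973 × (1/1) = 0.849973 mol; remaining = 2.29 − 0.849973 = 1.44003 mol; mass = 1.44003 mol × 40.0 g/mol = 57.6 g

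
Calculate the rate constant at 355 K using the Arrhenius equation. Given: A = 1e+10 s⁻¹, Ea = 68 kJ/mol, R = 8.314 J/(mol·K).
9.87e-01 s⁻¹

k = A·exp(-Ea/(R·T)) = 1e+10·exp(-68000/(8.314·355)) = 1e+10·exp(-23.0394) = 1e+10·9.8658e-11 = 9.87e-01 s⁻¹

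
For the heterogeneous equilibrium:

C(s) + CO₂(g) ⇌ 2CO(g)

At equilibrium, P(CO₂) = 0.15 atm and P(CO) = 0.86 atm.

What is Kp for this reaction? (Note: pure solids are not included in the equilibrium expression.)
K_p = 4.931

Solid C is excluded.
Kp = P(CO)²/P(CO₂) = (0.86)²/0.15 = 0.7396/0.15 = 4.931.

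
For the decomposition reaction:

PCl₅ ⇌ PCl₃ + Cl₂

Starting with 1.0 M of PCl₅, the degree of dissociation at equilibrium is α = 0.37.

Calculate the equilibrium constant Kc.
K_c = 0.2173

x = α·[A]₀ = 0.37 × 1.0 = 0.37 M dissociated.
At eq: [PCl₅] = 1.0 − 0.37 = 0.63 M; [PCl₃] = [Cl₂] = x = 0.37 M.
Kc = [PCl₃][Cl₂]/[PCl₅] = (0.37)²/0.63 = 0.2173.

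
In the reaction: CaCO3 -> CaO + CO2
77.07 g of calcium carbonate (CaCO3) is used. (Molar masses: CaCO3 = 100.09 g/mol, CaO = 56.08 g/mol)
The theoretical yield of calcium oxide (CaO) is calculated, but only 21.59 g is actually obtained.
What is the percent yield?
Moles of CaCO3 = 77.07 g ÷ 100.09 g/mol = 0.770007 mol
Mole ratio: 1 mol CaO / 1 mol CaCO3
Moles of CaO = 0.770007 × (1/1) = 0.770007 mol
Theoretical yield = 0.770007 mol × 56.08 g/mol = 43.182 g
Actual yield = 21.59 g
Percent yield = (21.59 / 43.182) × 100% = 50.0%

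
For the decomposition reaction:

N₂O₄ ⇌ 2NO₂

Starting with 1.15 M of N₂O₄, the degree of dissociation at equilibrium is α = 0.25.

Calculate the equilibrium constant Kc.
K_c = 0.3833

x = α·[A]₀ = 0.25 × 1.15 = 0.2875 M dissociated.
At eq: [N₂O₄] = 1.15 − 0.2875 = 0.8625 M; [NO₂] = 2x = 0.575 M.
Kc = [NO₂]²/[N₂O₄] = (0.575)²/0.8625 = 0.3833.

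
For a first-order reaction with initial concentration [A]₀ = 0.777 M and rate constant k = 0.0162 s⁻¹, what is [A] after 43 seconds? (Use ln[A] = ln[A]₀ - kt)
0.3872 M

ln[A] = ln[A]₀ - k·t = ln(0.777) - (0.0162)·(43) = -0.2523 - 0.6966 = -0.9489
[A] = e^(-0.9489) = 0.3872 M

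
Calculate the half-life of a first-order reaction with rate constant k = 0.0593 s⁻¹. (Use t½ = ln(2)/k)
11.69 s

t½ = ln(2)/k = 0.6931/0.0593 = 11.69 s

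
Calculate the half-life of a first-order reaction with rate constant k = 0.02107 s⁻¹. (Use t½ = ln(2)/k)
32.90 s

t½ = ln(2)/k = 0.6931/0.02107 = 32.90 s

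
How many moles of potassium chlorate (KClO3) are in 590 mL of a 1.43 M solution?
Moles = Molarity × Volume (L)
Moles = 1.43 M × 0.59 L = 0.8437 mol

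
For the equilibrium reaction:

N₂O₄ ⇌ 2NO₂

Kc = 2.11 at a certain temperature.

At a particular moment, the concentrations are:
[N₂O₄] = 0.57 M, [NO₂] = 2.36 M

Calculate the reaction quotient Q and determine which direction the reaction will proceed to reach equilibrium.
Q = 9.771, Q > K, reaction proceeds reverse (toward reactants)

Q = ([NO₂]^2) / ([N₂O₄])
  = ((2.36)^2) / ((0.57)) = 5.5696/0.57 = 9.771
Since Q = 9.771 > Kc = 2.11, the reaction proceeds reverse (toward reactants) to reach equilibrium.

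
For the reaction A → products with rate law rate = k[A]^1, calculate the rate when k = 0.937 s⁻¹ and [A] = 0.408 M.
0.3823 M/s

rate = k·[A]^1 = 0.937·(0.408)^1 = 0.937·0.408 = 0.3823 M/s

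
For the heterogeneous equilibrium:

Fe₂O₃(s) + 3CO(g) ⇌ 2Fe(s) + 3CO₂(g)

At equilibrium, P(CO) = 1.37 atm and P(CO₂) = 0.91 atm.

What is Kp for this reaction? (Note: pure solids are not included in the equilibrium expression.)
K_p = 0.293

Solids (Fe₂O₃, Fe) are excluded.
Kp = P(CO₂)³/P(CO)³ = (0.91)³/(1.37)³ = 0.7536/2.571 = 0.293.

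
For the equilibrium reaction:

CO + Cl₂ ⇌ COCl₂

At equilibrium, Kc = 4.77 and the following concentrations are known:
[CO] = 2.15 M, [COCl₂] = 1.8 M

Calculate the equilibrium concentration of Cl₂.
[Cl₂] = 0.1755 M

Kc = ([COCl₂]) / ([CO] × [Cl₂]) = 4.77
[Cl₂]^1 = (product terms)/(Kc · other reactant terms) = 1.8 / (4.77 · 2.15) = 0.17552
[Cl₂] = 0.1755 M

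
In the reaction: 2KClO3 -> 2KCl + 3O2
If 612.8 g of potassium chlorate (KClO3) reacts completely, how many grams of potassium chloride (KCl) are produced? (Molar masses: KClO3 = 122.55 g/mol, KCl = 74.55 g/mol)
Moles of KClO3 = 612.8 g ÷ 122.55 g/mol = 5.00041 mol
Mole ratio: 2 mol KCl / 2 mol KClO3
Moles of KCl = 5.00041 × (2/2) = 5.00041 mol
Mass of KCl = 5.00041 mol × 74.55 g/mol = 372.8 g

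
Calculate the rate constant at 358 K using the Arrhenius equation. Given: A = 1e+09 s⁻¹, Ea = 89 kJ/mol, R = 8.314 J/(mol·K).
1.03e-04 s⁻¹

k = A·exp(-Ea/(R·T)) = 1e+09·exp(-89000/(8.314·358)) = 1e+09·exp(-29.9018) = 1e+09·1.0323e-13 = 1.03e-04 s⁻¹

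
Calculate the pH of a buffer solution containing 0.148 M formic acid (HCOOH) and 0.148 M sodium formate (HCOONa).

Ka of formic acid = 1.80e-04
pH = 3.74

pKa = -log(1.80e-04) = 3.74. pH = pKa + log([A⁻]/[HA]) = 3.74 + log(0.148/0.148)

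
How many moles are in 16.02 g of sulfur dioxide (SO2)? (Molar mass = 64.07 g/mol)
Moles = 16.02 g ÷ 64.07 g/mol = 0.25 mol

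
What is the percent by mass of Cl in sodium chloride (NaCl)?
Mass of Cl in formula = 35.45 × 1 = 35.45 g/mol
Molar mass = 58.44 g/mol
% Cl = (35.45/58.44) × 100% = 60.66%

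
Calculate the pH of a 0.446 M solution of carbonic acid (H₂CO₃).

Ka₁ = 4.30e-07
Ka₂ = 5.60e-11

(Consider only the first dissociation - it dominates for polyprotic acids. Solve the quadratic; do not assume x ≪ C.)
pH = 3.36

x² + Ka₁·x − Ka₁·C = 0 with Ka₁ = 4.30e-07, C = 0.446.
x = (−Ka₁ + √(Ka₁² + 4·Ka₁·C))/2 = 4.3771e-04 M, so pH = 3.36.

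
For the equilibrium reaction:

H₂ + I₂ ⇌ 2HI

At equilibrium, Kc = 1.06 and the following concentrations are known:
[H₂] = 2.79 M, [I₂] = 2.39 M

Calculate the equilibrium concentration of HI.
[HI] = 2.6586 M

Kc = ([HI]^2) / ([H₂] × [I₂]) = 1.06
[HI]^2 = Kc · (reactant terms)/(other product terms) = 1.06 · 6.6681 / 1 = 7.0682
[HI] = (7.0682)^(1/2) = 2.6586 M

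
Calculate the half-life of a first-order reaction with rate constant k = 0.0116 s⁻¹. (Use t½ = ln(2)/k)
59.75 s

t½ = ln(2)/k = 0.6931/0.0116 = 59.75 s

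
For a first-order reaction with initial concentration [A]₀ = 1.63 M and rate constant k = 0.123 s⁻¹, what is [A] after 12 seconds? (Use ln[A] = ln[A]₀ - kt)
0.3725 M

ln[A] = ln[A]₀ - k·t = ln(1.63) - (0.123)·(12) = 0.4886 - 1.4760 = -0.9874
[A] = e^(-0.9874) = 0.3725 M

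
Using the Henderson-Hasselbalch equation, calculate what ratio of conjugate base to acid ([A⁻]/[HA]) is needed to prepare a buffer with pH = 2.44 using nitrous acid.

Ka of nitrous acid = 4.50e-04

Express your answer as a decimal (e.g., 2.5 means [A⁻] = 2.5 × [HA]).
[A⁻]/[HA] = 0.124

pKa = −log(4.50e-04) = 3.3468. pH = pKa + log([A⁻]/[HA]). 2.44 = 3.3468 + log(ratio). log(ratio) = 2.44 − 3.3468 = -0.9068. ratio = 10^(-0.9068) = 0.124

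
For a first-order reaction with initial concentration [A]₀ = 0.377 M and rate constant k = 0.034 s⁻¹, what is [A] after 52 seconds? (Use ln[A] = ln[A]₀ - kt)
0.0643 M

ln[A] = ln[A]₀ - k·t = ln(0.377) - (0.034)·(52) = -0.9755 - 1.7680 = -2.7435
[A] = e^(-2.7435) = 0.0643 M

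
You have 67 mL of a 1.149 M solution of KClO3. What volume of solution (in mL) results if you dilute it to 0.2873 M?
Using M₁V₁ = M₂V₂:
1.149 × 67 = 0.2873 × V₂
V₂ = (1.149 × 67) / 0.2873 = 268 mL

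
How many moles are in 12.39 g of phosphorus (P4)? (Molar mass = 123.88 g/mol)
Moles = 12.39 g ÷ 123.88 g/mol = 0.1 mol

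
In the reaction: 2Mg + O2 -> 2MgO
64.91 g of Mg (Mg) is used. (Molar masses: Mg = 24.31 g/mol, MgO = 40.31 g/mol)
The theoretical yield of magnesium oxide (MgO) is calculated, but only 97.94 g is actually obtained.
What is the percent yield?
Moles of Mg = 64.91 g ÷ 24.31 g/mol = 2.67009 mol
Mole ratio: 2 mol MgO / 2 mol Mg
Moles of MgO = 2.67009 × (2/2) = 2.67009 mol
Theoretical yield = 2.67009 mol × 40.31 g/mol = 107.63 g
Actual yield = 97.94 g
Percent yield = (97.94 / 107.63) × 100% = 91.0%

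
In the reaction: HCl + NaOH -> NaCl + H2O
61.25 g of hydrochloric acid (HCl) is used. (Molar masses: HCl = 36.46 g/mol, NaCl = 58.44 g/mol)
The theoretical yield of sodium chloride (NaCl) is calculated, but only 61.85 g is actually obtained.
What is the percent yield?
Moles of HCl = 61.25 g ÷ 36.46 g/mol = 1.67992 mol
Mole ratio: 1 mol NaCl / 1 mol HCl
Moles of NaCl = 1.67992 × (1/1) = 1.67992 mol
Theoretical yield = 1.67992 mol × 58.44 g/mol = 98.175 g
Actual yield = 61.85 g
Percent yield = (61.85 / 98.175) × 100% = 63.0%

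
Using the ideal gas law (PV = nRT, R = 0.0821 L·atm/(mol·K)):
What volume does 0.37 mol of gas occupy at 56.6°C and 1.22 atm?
T = 56.6°C + 273.15 = 329.75 K
V = nRT/P = (0.37 × 0.0821 × 329.75) / 1.22
V = 8.21 L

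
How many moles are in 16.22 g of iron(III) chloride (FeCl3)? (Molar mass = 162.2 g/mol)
Moles = 16.22 g ÷ 162.2 g/mol = 0.1 mol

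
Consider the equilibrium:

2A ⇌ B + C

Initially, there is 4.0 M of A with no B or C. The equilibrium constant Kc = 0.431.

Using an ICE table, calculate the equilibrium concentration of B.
[B] = 1.135 M

ICE: [A] = 4.0 − 2x, [B] = [C] = x.
Kc = x²/(4.0 − 2x)² = 0.431 ⇒ √Kc = x/(4.0 − 2x).
x = √0.431·4.0/(1 + 2√0.431) = 0.65651·4.0/2.313 = 1.1353.
[B] = x = 1.135 M.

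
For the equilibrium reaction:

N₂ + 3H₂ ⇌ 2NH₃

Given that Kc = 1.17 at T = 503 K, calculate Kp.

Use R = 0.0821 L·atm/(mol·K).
K_p = 6.86e-04

Δn = (moles gaseous products) − (moles gaseous reactants) = -2
T = 503 K; RT = 0.0821 × 503 = 41.2963
Kp = Kc·(RT)^Δn = 1.17 × (41.2963)^-2 = 1.17 × 0.000586378 = 6.86e-04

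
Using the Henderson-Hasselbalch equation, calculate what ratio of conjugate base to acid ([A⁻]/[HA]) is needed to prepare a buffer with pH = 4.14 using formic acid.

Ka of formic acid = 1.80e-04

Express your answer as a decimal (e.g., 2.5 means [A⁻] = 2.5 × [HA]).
[A⁻]/[HA] = 2.485

pKa = −log(1.80e-04) = 3.7447. pH = pKa + log([A⁻]/[HA]). 4.14 = 3.7447 + log(ratio). log(ratio) = 4.14 − 3.7447 = 0.3953. ratio = 10^(0.3953) = 2.485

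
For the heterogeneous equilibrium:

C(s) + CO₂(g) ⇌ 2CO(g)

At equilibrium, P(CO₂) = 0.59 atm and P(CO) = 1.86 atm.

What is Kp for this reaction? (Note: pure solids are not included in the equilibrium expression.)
K_p = 5.864

Solid C is excluded.
Kp = P(CO)²/P(CO₂) = (1.86)²/0.59 = 3.46/0.59 = 5.864.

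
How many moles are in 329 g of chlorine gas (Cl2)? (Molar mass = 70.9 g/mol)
Moles = 329 g ÷ 70.9 g/mol = 4.64 mol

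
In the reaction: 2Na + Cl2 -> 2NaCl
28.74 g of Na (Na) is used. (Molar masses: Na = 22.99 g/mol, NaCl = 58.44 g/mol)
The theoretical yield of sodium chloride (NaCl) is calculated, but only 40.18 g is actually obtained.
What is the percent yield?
Moles of Na = 28.74 g ÷ 22.99 g/mol = 1.25011 mol
Mole ratio: 2 mol NaCl / 2 mol Na
Moles of NaCl = 1.25011 × (2/2) = 1.25011 mol
Theoretical yield = 1.25011 mol × 58.44 g/mol = 73.056 g
Actual yield = 40.18 g
Percent yield = (40.18 / 73.056) × 100% = 55.0%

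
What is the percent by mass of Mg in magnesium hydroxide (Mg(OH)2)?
Mass of Mg in formula = 24.31 × 1 = 24.31 g/mol
Molar mass = 58.33 g/mol
% Mg = (24.31/58.33) × 100% = 41.68%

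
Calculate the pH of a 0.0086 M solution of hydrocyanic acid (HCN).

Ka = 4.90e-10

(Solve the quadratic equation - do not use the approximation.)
pH = 5.69

x² + Ka×x - Ka×C = 0. Using quadratic formula: [H⁺] = 2.0526e-06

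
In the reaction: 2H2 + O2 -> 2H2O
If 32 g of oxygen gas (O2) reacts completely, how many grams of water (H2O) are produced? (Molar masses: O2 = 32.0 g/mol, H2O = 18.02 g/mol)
Moles of O2 = 32 g ÷ 32.0 g/mol = 1 mol
Mole ratio: 2 mol H2O / 1 mol O2
Moles of H2O = 1 × (2/1) = 2 mol
Mass of H2O = 2 mol × 18.02 g/mol = 36.04 g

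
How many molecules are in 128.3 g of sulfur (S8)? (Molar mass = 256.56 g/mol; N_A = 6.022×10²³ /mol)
Moles = 128.3 g ÷ 256.56 g/mol = 0.500078 mol
Molecules = 0.500078 mol × 6.022×10²³ /mol = 3.011e+23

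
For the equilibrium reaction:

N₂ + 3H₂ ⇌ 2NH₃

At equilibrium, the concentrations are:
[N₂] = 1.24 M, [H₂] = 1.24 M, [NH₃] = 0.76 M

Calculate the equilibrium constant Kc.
K_c = 0.2443

Kc = ([NH₃]^2) / ([N₂] × [H₂]^3)
   = ((0.76)^2) / ((1.24)·(1.24)^3)
   = 0.5776 / 2.3642 = 0.2443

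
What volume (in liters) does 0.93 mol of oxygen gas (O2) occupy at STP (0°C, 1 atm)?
At STP, 1 mol of gas occupies 22.4 L
Volume = 0.93 mol × 22.4 L/mol = 20.83 L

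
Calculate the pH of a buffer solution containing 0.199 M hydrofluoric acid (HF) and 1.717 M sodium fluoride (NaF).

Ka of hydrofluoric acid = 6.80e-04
pH = 4.10

pKa = -log(6.80e-04) = 3.17. pH = pKa + log([A⁻]/[HA]) = 3.17 + log(1.717/0.199)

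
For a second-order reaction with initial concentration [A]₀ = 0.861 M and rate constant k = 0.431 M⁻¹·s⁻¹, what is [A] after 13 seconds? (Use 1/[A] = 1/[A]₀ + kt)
0.1478 M

1/[A] = 1/[A]₀ + k·t = 1/0.861 + (0.431)·(13) = 1.1614 + 5.6030 = 6.7644
[A] = 1/6.7644 = 0.1478 M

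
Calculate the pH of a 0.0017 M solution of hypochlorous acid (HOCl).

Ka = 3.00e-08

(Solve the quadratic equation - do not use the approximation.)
pH = 5.15

x² + Ka×x - Ka×C = 0. Using quadratic formula: [H⁺] = 7.1264e-06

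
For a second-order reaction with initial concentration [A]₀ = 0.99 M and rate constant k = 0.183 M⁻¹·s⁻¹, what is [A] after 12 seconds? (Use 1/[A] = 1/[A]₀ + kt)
0.3119 M

1/[A] = 1/[A]₀ + k·t = 1/0.99 + (0.183)·(12) = 1.0101 + 2.1960 = 3.2061
[A] = 1/3.2061 = 0.3119 M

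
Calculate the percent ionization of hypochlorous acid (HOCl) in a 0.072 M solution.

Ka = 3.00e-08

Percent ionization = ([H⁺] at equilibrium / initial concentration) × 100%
Percent ionization = 0.0645%

Let x = [H⁺]. Ka = x²/(C - x) ⇒ x² + (3.00e-08)x - (3.00e-08)(0.072) = 0. x = 4.6461e-05. Percent = (4.6461e-05/0.072) × 100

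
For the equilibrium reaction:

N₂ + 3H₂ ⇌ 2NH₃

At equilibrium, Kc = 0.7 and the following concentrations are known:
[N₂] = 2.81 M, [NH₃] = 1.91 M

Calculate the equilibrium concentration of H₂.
[H₂] = 1.2286 M

Kc = ([NH₃]^2) / ([N₂] × [H₂]^3) = 0.7
[H₂]^3 = (product terms)/(Kc · other reactant terms) = 3.6481 / (0.7 · 2.81) = 1.8547
[H₂] = (1.8547)^(1/3) = 1.2286 M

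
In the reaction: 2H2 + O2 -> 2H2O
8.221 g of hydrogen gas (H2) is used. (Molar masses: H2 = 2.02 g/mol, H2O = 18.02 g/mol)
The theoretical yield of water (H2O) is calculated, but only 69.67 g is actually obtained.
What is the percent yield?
Moles of H2 = 8.221 g ÷ 2.02 g/mol = 4.0698 mol
Mole ratio: 2 mol H2O / 2 mol H2
Moles of H2O = 4.0698 × (2/2) = 4.0698 mol
Theoretical yield = 4.0698 mol × 18.02 g/mol = 73.338 g
Actual yield = 69.67 g
Percent yield = (69.67 / 73.338) × 100% = 95.0%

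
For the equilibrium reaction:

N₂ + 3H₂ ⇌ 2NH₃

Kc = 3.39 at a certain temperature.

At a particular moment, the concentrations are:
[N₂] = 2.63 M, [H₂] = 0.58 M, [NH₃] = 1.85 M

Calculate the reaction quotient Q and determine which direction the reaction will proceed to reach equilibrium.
Q = 6.670, Q > K, reaction proceeds reverse (toward reactants)

Q = ([NH₃]^2) / ([N₂] × [H₂]^3)
  = ((1.85)^2) / ((2.63)·(0.58)^3) = 3.4225/0.51314 = 6.67
Since Q = 6.67 > Kc = 3.39, the reaction proceeds reverse (toward reactants) to reach equilibrium.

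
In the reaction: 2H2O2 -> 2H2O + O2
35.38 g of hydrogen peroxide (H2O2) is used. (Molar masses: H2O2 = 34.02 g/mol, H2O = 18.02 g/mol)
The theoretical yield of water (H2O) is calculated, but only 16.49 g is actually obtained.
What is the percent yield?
Moles of H2O2 = 35.38 g ÷ 34.02 g/mol = 1.03998 mol
Mole ratio: 2 mol H2O / 2 mol H2O2
Moles of H2O = 1.03998 × (2/2) = 1.03998 mol
Theoretical yield = 1.03998 mol × 18.02 g/mol = 18.74 g
Actual yield = 16.49 g
Percent yield = (16.49 / 18.74) × 100% = 88.0%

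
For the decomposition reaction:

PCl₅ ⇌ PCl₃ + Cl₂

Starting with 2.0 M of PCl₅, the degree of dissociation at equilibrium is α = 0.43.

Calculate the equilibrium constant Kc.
K_c = 0.6488

x = α·[A]₀ = 0.43 × 2.0 = 0.86 M dissociated.
At eq: [PCl₅] = 2.0 − 0.86 = 1.14 M; [PCl₃] = [Cl₂] = x = 0.86 M.
Kc = [PCl₃][Cl₂]/[PCl₅] = (0.86)²/1.14 = 0.6488.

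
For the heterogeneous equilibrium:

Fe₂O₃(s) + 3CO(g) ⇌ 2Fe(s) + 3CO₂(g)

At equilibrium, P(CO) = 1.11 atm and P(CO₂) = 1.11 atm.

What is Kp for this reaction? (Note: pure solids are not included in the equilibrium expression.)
K_p = 1.000

Solids (Fe₂O₃, Fe) are excluded.
Kp = P(CO₂)³/P(CO)³ = (1.11)³/(1.11)³ = 1.368/1.368 = 1.000.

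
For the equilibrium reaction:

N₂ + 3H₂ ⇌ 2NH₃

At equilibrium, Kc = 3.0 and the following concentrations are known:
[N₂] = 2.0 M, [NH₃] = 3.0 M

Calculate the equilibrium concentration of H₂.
[H₂] = 1.1447 M

Kc = ([NH₃]^2) / ([N₂] × [H₂]^3) = 3.0
[H₂]^3 = (product terms)/(Kc · other reactant terms) = 9 / (3.0 · 2) = 1.5
[H₂] = (1.5)^(1/3) = 1.1447 M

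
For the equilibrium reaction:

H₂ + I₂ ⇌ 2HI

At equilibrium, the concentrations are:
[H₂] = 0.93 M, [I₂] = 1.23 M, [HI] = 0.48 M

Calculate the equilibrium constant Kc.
K_c = 0.2014

Kc = ([HI]^2) / ([H₂] × [I₂])
   = ((0.48)^2) / ((0.93)·(1.23))
   = 0.2304 / 1.1439 = 0.2014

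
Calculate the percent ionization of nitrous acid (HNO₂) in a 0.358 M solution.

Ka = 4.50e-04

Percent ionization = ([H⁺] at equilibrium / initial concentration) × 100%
Percent ionization = 3.48%

Let x = [H⁺]. Ka = x²/(C - x) ⇒ x² + (4.50e-04)x - (4.50e-04)(0.358) = 0. x = 1.2470e-02. Percent = (1.2470e-02/0.358) × 100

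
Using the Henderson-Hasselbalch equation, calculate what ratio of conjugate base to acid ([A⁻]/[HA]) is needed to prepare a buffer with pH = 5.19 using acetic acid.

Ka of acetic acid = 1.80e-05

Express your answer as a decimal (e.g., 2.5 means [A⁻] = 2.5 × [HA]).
[A⁻]/[HA] = 2.788

pKa = −log(1.80e-05) = 4.7447. pH = pKa + log([A⁻]/[HA]). 5.19 = 4.7447 + log(ratio). log(ratio) = 5.19 − 4.7447 = 0.4453. ratio = 10^(0.4453) = 2.788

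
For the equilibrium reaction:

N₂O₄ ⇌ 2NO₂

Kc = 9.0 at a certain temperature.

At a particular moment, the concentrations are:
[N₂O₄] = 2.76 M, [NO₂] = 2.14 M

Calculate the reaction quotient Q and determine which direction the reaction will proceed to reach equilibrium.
Q = 1.659, Q < K, reaction proceeds forward (toward products)

Q = ([NO₂]^2) / ([N₂O₄])
  = ((2.14)^2) / ((2.76)) = 4.5796/2.76 = 1.659
Since Q = 1.659 < Kc = 9.0, the reaction proceeds forward (toward products) to reach equilibrium.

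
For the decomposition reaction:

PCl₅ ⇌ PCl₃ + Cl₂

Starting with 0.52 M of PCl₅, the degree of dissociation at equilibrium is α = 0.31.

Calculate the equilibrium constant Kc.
K_c = 0.0724

x = α·[A]₀ = 0.31 × 0.52 = 0.1612 M dissociated.
At eq: [PCl₅] = 0.52 − 0.1612 = 0.3588 M; [PCl₃] = [Cl₂] = x = 0.1612 M.
Kc = [PCl₃][Cl₂]/[PCl₅] = (0.1612)²/0.3588 = 0.07242.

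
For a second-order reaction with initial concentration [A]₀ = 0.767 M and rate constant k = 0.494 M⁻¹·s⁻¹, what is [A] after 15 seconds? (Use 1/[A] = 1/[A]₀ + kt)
0.1148 M

1/[A] = 1/[A]₀ + k·t = 1/0.767 + (0.494)·(15) = 1.3038 + 7.4100 = 8.7138
[A] = 1/8.7138 = 0.1148 M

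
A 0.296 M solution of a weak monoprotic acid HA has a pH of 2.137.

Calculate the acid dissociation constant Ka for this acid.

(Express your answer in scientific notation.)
K_a = 1.84e-04

[H⁺] = 10^(−pH) = 10^(−2.137) = 7.295e-03 M. For HA ⇌ H⁺ + A⁻, Ka = x²/(C − x) = (7.295e-03)²/(0.296 − 7.295e-03) = 1.84e-04.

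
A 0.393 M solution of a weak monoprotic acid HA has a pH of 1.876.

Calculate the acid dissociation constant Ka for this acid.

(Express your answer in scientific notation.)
K_a = 4.66e-04

[H⁺] = 10^(−pH) = 10^(−1.876) = 1.330e-02 M. For HA ⇌ H⁺ + A⁻, Ka = x²/(C − x) = (1.330e-02)²/(0.393 − 1.330e-02) = 4.66e-04.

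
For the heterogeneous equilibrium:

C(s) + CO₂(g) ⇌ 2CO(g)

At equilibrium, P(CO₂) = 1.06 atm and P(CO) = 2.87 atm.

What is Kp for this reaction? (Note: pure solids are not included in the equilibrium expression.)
K_p = 7.771

Solid C is excluded.
Kp = P(CO)²/P(CO₂) = (2.87)²/1.06 = 8.237/1.06 = 7.771.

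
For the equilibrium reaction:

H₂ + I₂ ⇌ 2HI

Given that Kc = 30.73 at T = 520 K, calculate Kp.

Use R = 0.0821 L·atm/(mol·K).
K_p = 30.7300

Δn = (moles gaseous products) − (moles gaseous reactants) = 0
T = 520 K; RT = 0.0821 × 520 = 42.692
Kp = Kc·(RT)^Δn = 30.73 × (42.692)^0 = 30.73 × 1 = 30.7300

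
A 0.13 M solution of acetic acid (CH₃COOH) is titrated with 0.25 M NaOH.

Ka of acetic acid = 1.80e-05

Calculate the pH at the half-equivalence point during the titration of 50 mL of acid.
pH = pKa = 4.74

At the half-equivalence point, [HA] = [A⁻], so by Henderson–Hasselbalch pH = pKa + log(1) = pKa.
pKa = −log(1.80e-05) = 4.74.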